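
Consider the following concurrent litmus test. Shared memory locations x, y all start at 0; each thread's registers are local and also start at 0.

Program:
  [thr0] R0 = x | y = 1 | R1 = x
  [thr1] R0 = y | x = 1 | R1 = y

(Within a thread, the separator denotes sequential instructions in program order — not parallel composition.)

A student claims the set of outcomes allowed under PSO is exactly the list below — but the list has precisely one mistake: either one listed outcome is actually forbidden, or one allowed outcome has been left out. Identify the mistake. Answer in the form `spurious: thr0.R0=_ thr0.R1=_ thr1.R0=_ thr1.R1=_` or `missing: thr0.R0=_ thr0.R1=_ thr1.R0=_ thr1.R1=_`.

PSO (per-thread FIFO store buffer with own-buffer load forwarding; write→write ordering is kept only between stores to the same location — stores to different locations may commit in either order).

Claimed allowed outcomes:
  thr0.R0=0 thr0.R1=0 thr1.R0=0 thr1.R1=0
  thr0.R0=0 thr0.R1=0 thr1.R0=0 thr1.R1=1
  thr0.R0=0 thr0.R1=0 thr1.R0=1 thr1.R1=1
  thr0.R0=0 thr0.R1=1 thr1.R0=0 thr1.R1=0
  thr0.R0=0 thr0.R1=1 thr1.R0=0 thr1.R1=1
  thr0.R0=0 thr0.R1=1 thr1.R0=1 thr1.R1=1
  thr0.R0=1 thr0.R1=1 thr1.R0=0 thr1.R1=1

missing: thr0.R0=1 thr0.R1=1 thr1.R0=0 thr1.R1=0

outcome vector order: (thr0.R0,thr0.R1,thr1.R0,thr1.R1)
under PSO → 0/0/0/0 0/0/0/1 0/0/1/1 0/1/0/0 0/1/0/1 0/1/1/1 1/1/0/0 1/1/0/1
PSO∖claimed = {1/1/0/0}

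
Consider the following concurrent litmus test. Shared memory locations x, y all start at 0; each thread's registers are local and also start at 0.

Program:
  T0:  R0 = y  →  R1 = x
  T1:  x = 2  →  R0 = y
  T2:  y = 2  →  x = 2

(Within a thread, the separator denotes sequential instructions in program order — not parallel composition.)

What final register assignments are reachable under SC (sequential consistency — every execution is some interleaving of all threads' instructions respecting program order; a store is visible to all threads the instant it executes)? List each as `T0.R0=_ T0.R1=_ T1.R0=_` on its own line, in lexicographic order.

T0.R0=0 T0.R1=0 T1.R0=0
T0.R0=0 T0.R1=0 T1.R0=2
T0.R0=0 T0.R1=2 T1.R0=0
T0.R0=0 T0.R1=2 T1.R0=2
T0.R0=2 T0.R1=0 T1.R0=2
T0.R0=2 T0.R1=2 T1.R0=0
T0.R0=2 T0.R1=2 T1.R0=2

outcome vector order: (T0.R0,T0.R1,T1.R0)
|SC outcomes| = 7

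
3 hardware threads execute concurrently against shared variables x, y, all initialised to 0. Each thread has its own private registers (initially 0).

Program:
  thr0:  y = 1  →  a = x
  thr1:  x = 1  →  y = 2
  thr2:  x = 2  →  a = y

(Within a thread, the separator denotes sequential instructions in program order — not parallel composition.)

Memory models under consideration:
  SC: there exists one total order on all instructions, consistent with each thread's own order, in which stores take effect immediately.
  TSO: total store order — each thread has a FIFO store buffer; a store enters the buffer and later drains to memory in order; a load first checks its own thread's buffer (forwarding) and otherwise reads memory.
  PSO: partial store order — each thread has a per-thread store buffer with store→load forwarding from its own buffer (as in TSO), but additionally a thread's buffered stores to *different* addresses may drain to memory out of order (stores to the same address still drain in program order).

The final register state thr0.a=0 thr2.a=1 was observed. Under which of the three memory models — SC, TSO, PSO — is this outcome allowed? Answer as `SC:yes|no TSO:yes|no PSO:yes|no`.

outcome vector order: (thr0.a,thr2.a)
[SC] allowed = {01 02 10 11 12 20 21 22}
[TSO] allowed = {00 01 02 10 11 12 20 21 22}
[PSO] allowed = {00 01 02 10 11 12 20 21 22}
target 01 ∈ {SC,TSO,PSO}

SC:yes TSO:yes PSO:yes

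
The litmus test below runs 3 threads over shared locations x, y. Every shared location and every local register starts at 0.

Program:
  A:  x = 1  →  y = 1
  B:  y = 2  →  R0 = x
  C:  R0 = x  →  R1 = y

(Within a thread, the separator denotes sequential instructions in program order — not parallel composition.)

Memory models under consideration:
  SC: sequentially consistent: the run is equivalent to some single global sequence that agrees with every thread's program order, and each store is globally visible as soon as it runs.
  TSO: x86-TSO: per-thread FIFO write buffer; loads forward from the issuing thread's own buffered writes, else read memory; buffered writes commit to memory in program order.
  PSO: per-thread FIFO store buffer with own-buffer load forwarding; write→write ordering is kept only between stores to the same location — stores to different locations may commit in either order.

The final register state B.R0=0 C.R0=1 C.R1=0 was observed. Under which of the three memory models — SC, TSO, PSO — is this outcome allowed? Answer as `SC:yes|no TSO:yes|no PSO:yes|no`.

outcome vector order: (B.R0,C.R0,C.R1)
under SC → 000; 001; 002; 011; 012; 100; 101; 102; 110; 111; 112
under TSO → 000; 001; 002; 010; 011; 012; 100; 101; 102; 110; 111; 112
under PSO → 000; 001; 002; 010; 011; 012; 100; 101; 102; 110; 111; 112
target 010 ∈ {TSO,PSO}

SC:no TSO:yes PSO:yes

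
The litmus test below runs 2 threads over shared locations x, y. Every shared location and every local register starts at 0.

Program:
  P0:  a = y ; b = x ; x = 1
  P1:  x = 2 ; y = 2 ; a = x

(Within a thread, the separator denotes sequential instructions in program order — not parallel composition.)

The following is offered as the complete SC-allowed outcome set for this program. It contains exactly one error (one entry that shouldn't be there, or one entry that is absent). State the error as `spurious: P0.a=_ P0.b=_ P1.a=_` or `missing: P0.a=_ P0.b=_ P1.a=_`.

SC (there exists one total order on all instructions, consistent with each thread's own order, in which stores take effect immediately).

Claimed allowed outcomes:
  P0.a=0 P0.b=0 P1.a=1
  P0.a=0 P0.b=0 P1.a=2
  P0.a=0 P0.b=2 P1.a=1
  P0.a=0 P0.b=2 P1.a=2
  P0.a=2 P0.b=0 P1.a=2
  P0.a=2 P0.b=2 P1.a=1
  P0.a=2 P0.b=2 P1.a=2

outcome vector order: (P0.a,P0.b,P1.a)
SC (6): (0,0,1), (0,0,2), (0,2,1), (0,2,2), (2,2,1), (2,2,2)
claimed∖SC = {(2,0,2)}

spurious: P0.a=2 P0.b=0 P1.a=2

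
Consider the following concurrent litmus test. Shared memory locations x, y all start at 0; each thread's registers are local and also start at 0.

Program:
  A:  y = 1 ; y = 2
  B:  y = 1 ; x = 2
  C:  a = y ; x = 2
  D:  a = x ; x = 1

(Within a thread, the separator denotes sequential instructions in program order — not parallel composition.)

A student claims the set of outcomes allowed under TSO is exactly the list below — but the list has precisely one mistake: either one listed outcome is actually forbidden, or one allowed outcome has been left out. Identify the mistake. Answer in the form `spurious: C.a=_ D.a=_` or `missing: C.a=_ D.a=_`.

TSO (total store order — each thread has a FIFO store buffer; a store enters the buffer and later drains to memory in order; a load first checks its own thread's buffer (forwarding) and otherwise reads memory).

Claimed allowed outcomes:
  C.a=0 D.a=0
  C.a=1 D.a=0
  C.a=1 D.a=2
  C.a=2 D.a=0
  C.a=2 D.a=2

missing: C.a=0 D.a=2

outcome vector order: (C.a,D.a)
[TSO] allowed = {00, 02, 10, 12, 20, 22}
TSO∖claimed = {02}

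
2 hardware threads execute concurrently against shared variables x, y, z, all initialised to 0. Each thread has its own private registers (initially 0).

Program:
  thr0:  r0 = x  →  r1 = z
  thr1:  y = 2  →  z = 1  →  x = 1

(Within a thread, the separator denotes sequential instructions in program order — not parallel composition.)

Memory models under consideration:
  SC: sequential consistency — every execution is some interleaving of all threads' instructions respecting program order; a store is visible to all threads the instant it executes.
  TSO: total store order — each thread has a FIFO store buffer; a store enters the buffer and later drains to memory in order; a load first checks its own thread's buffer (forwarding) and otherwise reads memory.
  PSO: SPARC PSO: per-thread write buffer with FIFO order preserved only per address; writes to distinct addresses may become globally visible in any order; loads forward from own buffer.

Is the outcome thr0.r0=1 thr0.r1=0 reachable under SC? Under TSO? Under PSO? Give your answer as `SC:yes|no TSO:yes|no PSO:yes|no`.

outcome vector order: (thr0.r0,thr0.r1)
SC (3): (0,0); (0,1); (1,1)
TSO (3): (0,0); (0,1); (1,1)
PSO (4): (0,0); (0,1); (1,0); (1,1)
target (1,0) ∈ {PSO}

SC:no TSO:no PSO:yes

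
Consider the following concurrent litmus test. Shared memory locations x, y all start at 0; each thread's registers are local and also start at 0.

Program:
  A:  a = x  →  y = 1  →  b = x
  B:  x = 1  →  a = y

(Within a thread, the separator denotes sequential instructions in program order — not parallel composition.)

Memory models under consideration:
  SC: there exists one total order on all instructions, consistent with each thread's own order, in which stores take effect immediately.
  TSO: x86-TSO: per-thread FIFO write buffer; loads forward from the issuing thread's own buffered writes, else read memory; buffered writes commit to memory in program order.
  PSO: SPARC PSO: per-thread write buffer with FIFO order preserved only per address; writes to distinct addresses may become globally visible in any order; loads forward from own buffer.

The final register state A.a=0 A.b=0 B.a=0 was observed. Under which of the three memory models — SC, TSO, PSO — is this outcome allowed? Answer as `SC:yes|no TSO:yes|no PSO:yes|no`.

SC:no TSO:yes PSO:yes

outcome vector order: (A.a,A.b,B.a)
[SC] allowed = {0/0/1 0/1/0 0/1/1 1/1/0 1/1/1}
[TSO] allowed = {0/0/0 0/0/1 0/1/0 0/1/1 1/1/0 1/1/1}
[PSO] allowed = {0/0/0 0/0/1 0/1/0 0/1/1 1/1/0 1/1/1}
target 0/0/0 ∈ {TSO,PSO}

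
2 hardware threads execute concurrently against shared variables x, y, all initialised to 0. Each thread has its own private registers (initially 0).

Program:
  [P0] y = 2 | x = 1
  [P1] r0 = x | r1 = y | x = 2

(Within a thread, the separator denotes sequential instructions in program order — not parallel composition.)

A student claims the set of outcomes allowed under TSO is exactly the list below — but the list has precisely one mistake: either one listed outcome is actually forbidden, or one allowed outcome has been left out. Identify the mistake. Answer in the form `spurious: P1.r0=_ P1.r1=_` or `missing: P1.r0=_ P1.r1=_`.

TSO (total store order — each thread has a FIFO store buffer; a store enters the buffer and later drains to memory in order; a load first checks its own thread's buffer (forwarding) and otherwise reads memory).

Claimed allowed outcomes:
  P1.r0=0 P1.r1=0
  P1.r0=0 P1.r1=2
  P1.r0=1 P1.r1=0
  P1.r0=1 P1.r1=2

outcome vector order: (P1.r0,P1.r1)
TSO (3): (0,0), (0,2), (1,2)
claimed∖TSO = {(1,0)}

spurious: P1.r0=1 P1.r1=0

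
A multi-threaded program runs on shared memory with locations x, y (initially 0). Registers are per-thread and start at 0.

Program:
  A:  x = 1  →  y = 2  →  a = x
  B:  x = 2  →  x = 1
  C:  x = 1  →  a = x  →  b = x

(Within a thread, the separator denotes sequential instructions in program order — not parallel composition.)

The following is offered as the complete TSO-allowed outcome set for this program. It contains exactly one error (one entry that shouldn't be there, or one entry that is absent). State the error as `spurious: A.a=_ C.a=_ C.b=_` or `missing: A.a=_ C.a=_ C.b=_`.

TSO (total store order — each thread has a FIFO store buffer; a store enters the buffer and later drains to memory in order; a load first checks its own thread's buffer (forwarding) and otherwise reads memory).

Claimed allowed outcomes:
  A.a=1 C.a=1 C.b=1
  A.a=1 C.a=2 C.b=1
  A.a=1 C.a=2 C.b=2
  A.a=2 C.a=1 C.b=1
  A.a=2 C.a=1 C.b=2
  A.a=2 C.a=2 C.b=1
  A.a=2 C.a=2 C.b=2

missing: A.a=1 C.a=1 C.b=2

outcome vector order: (A.a,C.a,C.b)
TSO (8): (1,1,1); (1,1,2); (1,2,1); (1,2,2); (2,1,1); (2,1,2); (2,2,1); (2,2,2)
TSO∖claimed = {(1,1,2)}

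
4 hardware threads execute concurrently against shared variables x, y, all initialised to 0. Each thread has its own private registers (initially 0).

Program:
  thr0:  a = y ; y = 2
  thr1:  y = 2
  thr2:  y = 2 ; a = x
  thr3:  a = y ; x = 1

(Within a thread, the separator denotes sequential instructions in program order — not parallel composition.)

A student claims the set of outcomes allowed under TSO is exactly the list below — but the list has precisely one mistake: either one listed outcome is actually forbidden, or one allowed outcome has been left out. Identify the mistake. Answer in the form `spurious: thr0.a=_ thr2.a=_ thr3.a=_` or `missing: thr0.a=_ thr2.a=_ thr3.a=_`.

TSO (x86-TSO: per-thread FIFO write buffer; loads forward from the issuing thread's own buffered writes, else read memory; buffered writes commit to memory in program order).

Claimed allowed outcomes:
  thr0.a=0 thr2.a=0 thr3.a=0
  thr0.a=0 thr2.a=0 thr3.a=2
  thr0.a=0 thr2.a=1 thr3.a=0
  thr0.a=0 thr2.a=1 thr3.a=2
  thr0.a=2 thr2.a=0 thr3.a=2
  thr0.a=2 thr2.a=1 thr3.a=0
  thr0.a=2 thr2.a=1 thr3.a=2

missing: thr0.a=2 thr2.a=0 thr3.a=0

outcome vector order: (thr0.a,thr2.a,thr3.a)
TSO (8): <0 0 0> <0 0 2> <0 1 0> <0 1 2> <2 0 0> <2 0 2> <2 1 0> <2 1 2>
TSO∖claimed = {<2 0 0>}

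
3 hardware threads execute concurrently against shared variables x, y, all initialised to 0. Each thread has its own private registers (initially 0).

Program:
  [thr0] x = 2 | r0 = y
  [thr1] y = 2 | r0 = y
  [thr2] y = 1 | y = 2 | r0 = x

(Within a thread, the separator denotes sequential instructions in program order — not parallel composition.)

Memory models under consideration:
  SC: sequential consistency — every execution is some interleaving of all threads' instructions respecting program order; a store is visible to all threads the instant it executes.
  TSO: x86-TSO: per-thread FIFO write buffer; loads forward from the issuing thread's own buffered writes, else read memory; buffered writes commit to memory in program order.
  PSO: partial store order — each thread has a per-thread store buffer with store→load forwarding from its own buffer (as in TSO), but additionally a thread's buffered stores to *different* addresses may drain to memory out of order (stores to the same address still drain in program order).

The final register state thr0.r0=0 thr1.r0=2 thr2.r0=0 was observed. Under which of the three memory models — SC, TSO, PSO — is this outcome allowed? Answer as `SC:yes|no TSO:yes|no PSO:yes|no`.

outcome vector order: (thr0.r0,thr1.r0,thr2.r0)
under SC → <0 1 2> <0 2 2> <1 1 2> <1 2 2> <2 1 0> <2 1 2> <2 2 0> <2 2 2>
under TSO → <0 1 0> <0 1 2> <0 2 0> <0 2 2> <1 1 0> <1 1 2> <1 2 0> <1 2 2> <2 1 0> <2 1 2> <2 2 0> <2 2 2>
under PSO → <0 1 0> <0 1 2> <0 2 0> <0 2 2> <1 1 0> <1 1 2> <1 2 0> <1 2 2> <2 1 0> <2 1 2> <2 2 0> <2 2 2>
target <0 2 0> ∈ {TSO,PSO}

SC:no TSO:yes PSO:yes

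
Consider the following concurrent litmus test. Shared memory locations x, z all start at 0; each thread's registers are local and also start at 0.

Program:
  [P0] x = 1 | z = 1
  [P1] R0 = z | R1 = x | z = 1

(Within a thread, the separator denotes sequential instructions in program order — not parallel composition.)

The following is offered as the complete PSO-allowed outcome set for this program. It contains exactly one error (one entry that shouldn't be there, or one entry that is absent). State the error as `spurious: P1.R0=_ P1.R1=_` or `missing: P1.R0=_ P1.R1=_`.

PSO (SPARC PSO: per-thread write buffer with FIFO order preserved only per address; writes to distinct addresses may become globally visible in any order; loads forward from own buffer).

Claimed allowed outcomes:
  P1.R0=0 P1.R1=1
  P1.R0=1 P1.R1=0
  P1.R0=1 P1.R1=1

missing: P1.R0=0 P1.R1=0

outcome vector order: (P1.R0,P1.R1)
PSO: 4 outcomes — {(0,0); (0,1); (1,0); (1,1)}
PSO∖claimed = {(0,0)}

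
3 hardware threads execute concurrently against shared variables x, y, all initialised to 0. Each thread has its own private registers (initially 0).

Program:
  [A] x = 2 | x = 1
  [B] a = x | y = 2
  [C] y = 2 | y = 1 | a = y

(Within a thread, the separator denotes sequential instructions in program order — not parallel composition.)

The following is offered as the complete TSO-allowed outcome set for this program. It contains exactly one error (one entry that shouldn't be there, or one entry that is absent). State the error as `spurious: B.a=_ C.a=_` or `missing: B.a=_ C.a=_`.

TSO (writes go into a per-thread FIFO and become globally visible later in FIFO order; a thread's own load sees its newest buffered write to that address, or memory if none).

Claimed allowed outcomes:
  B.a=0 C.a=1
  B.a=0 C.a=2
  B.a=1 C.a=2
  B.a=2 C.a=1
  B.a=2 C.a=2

outcome vector order: (B.a,C.a)
TSO (6): 0/1; 0/2; 1/1; 1/2; 2/1; 2/2
TSO∖claimed = {1/1}

missing: B.a=1 C.a=1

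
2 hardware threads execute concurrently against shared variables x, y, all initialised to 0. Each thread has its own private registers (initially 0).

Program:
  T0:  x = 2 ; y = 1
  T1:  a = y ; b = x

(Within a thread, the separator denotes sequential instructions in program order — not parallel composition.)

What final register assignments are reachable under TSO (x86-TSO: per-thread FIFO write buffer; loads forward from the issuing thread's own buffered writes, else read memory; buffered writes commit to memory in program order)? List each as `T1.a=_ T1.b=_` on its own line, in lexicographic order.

T1.a=0 T1.b=0
T1.a=0 T1.b=2
T1.a=1 T1.b=2

outcome vector order: (T1.a,T1.b)
|TSO outcomes| = 3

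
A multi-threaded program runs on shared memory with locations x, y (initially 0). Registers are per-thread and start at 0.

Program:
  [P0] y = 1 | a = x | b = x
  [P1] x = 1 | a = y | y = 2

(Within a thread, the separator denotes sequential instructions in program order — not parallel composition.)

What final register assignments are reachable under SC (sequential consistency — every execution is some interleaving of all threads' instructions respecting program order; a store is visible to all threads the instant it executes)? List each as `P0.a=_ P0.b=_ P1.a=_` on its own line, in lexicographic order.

P0.a=0 P0.b=0 P1.a=1
P0.a=0 P0.b=1 P1.a=1
P0.a=1 P0.b=1 P1.a=0
P0.a=1 P0.b=1 P1.a=1

outcome vector order: (P0.a,P0.b,P1.a)
|SC outcomes| = 4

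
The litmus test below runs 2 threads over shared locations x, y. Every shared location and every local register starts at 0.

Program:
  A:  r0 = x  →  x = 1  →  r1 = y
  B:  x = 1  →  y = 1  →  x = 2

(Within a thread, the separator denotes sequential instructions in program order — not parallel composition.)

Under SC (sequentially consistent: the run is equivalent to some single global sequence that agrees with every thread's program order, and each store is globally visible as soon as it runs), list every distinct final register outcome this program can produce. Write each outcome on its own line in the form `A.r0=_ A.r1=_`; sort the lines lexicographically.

outcome vector order: (A.r0,A.r1)
|SC outcomes| = 5

A.r0=0 A.r1=0
A.r0=0 A.r1=1
A.r0=1 A.r1=0
A.r0=1 A.r1=1
A.r0=2 A.r1=1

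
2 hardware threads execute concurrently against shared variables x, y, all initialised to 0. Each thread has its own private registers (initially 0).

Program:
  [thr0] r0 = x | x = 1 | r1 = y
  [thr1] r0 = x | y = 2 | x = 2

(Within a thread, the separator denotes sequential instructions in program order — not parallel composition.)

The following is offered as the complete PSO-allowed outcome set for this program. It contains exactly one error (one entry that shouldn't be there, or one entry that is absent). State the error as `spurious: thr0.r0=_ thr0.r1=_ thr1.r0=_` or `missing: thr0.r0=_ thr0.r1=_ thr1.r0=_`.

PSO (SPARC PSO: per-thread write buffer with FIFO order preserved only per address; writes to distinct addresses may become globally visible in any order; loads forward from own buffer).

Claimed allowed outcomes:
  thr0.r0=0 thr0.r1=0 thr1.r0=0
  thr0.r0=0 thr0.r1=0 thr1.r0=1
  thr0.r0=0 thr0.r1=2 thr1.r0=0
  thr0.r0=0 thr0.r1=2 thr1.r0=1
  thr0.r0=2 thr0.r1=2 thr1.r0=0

outcome vector order: (thr0.r0,thr0.r1,thr1.r0)
PSO: 6 outcomes — {<0 0 0>, <0 0 1>, <0 2 0>, <0 2 1>, <2 0 0>, <2 2 0>}
PSO∖claimed = {<2 0 0>}

missing: thr0.r0=2 thr0.r1=0 thr1.r0=0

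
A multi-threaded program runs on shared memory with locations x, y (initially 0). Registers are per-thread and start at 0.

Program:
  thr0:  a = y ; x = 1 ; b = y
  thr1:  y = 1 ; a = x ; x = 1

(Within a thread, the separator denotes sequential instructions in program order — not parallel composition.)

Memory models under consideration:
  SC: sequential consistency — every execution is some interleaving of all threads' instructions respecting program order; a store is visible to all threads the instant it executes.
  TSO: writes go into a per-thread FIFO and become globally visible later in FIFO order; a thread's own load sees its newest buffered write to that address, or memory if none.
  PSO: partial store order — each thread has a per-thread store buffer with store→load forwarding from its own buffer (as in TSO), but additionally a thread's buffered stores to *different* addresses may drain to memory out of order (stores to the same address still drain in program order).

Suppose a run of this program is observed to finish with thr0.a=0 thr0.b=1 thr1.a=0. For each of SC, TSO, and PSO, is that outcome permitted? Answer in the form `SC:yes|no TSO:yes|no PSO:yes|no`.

outcome vector order: (thr0.a,thr0.b,thr1.a)
[SC] allowed = {0/0/1 0/1/0 0/1/1 1/1/0 1/1/1}
[TSO] allowed = {0/0/0 0/0/1 0/1/0 0/1/1 1/1/0 1/1/1}
[PSO] allowed = {0/0/0 0/0/1 0/1/0 0/1/1 1/1/0 1/1/1}
target 0/1/0 ∈ {SC,TSO,PSO}

SC:yes TSO:yes PSO:yes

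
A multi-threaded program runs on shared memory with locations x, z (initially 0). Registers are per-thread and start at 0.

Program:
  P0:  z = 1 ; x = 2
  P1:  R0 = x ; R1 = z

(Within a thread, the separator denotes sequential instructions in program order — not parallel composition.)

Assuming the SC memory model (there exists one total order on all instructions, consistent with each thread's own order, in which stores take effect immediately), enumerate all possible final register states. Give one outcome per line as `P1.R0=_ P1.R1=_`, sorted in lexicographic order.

P1.R0=0 P1.R1=0
P1.R0=0 P1.R1=1
P1.R0=2 P1.R1=1

outcome vector order: (P1.R0,P1.R1)
|SC outcomes| = 3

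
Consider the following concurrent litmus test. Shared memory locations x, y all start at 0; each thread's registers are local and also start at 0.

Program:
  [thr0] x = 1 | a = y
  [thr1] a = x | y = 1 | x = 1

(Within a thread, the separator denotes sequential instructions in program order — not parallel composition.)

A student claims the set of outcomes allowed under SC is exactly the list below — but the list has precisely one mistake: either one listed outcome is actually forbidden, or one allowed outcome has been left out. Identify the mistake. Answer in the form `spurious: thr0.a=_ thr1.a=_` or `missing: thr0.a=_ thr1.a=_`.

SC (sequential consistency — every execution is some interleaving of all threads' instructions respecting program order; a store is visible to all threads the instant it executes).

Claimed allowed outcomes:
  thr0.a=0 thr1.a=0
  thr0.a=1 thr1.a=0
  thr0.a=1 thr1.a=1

outcome vector order: (thr0.a,thr1.a)
under SC → <0 0>, <0 1>, <1 0>, <1 1>
SC∖claimed = {<0 1>}

missing: thr0.a=0 thr1.a=1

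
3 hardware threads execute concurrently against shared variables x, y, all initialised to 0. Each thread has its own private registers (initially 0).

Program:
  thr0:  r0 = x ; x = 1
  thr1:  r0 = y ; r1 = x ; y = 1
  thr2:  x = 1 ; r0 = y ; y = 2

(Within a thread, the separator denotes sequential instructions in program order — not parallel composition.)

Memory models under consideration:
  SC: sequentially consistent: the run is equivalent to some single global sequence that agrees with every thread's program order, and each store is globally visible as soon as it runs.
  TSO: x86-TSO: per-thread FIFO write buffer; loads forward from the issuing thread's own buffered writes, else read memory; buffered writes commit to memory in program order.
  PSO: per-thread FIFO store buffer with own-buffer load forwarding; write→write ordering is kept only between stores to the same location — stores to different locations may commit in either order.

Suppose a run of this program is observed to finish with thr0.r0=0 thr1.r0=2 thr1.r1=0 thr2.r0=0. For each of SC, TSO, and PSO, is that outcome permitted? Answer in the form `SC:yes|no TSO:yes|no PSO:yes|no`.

SC:no TSO:no PSO:yes

outcome vector order: (thr0.r0,thr1.r0,thr1.r1,thr2.r0)
SC: 10 outcomes — {(0,0,0,0) (0,0,0,1) (0,0,1,0) (0,0,1,1) (0,2,1,0) (1,0,0,0) (1,0,0,1) (1,0,1,0) (1,0,1,1) (1,2,1,0)}
TSO: 10 outcomes — {(0,0,0,0) (0,0,0,1) (0,0,1,0) (0,0,1,1) (0,2,1,0) (1,0,0,0) (1,0,0,1) (1,0,1,0) (1,0,1,1) (1,2,1,0)}
PSO: 12 outcomes — {(0,0,0,0) (0,0,0,1) (0,0,1,0) (0,0,1,1) (0,2,0,0) (0,2,1,0) (1,0,0,0) (1,0,0,1) (1,0,1,0) (1,0,1,1) (1,2,0,0) (1,2,1,0)}
target (0,2,0,0) ∈ {PSO}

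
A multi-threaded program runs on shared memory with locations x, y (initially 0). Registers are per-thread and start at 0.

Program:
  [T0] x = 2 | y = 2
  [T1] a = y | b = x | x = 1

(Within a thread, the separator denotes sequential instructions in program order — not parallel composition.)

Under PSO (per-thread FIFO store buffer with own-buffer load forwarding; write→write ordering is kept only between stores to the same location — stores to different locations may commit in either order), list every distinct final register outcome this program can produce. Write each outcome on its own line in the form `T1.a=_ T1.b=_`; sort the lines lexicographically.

T1.a=0 T1.b=0
T1.a=0 T1.b=2
T1.a=2 T1.b=0
T1.a=2 T1.b=2

outcome vector order: (T1.a,T1.b)
|PSO outcomes| = 4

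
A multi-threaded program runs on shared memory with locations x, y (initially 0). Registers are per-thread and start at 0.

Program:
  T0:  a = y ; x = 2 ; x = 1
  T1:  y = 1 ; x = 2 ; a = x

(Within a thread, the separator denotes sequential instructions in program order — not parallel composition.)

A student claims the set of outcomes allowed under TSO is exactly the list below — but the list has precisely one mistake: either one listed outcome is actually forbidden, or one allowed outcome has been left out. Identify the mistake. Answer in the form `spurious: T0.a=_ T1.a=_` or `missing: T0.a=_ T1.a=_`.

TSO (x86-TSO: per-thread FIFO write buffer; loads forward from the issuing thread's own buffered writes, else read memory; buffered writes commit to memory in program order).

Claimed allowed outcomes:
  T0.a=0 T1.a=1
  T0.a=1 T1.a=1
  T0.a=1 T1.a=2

missing: T0.a=0 T1.a=2

outcome vector order: (T0.a,T1.a)
TSO: 4 outcomes — {(0,1); (0,2); (1,1); (1,2)}
TSO∖claimed = {(0,2)}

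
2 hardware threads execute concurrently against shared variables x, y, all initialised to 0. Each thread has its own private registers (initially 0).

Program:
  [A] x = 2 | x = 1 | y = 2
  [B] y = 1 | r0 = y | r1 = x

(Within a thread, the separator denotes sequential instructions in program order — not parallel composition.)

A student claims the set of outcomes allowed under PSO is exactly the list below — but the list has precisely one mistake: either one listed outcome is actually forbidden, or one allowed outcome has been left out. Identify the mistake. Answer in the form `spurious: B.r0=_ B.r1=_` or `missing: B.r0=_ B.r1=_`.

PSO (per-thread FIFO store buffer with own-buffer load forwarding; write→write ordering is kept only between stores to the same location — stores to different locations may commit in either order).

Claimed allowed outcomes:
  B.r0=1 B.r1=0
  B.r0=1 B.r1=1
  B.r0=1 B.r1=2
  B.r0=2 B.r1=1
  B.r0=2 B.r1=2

outcome vector order: (B.r0,B.r1)
PSO (6): (1,0), (1,1), (1,2), (2,0), (2,1), (2,2)
PSO∖claimed = {(2,0)}

missing: B.r0=2 B.r1=0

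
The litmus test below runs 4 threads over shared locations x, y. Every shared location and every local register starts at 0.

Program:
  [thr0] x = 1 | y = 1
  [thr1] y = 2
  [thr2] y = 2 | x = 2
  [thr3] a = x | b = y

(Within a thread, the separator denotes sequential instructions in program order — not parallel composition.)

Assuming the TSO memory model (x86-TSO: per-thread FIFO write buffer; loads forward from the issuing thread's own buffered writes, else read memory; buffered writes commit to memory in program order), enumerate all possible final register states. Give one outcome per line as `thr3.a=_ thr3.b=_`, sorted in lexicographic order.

outcome vector order: (thr3.a,thr3.b)
|TSO outcomes| = 8

thr3.a=0 thr3.b=0
thr3.a=0 thr3.b=1
thr3.a=0 thr3.b=2
thr3.a=1 thr3.b=0
thr3.a=1 thr3.b=1
thr3.a=1 thr3.b=2
thr3.a=2 thr3.b=1
thr3.a=2 thr3.b=2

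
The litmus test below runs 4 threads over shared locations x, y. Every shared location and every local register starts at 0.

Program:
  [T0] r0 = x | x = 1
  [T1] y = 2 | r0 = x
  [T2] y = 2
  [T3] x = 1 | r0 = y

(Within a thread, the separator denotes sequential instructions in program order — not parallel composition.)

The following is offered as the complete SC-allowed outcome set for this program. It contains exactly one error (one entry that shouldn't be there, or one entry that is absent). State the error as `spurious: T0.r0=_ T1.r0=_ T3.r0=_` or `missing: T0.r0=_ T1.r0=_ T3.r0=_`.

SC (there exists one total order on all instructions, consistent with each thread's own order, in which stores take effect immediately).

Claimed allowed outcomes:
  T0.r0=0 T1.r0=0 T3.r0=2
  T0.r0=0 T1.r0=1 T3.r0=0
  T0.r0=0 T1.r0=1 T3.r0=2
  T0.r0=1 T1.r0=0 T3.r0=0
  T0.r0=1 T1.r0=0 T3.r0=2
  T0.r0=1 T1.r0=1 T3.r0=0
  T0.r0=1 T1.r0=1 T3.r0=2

spurious: T0.r0=1 T1.r0=0 T3.r0=0

outcome vector order: (T0.r0,T1.r0,T3.r0)
[SC] allowed = {<0 0 2>, <0 1 0>, <0 1 2>, <1 0 2>, <1 1 0>, <1 1 2>}
claimed∖SC = {<1 0 0>}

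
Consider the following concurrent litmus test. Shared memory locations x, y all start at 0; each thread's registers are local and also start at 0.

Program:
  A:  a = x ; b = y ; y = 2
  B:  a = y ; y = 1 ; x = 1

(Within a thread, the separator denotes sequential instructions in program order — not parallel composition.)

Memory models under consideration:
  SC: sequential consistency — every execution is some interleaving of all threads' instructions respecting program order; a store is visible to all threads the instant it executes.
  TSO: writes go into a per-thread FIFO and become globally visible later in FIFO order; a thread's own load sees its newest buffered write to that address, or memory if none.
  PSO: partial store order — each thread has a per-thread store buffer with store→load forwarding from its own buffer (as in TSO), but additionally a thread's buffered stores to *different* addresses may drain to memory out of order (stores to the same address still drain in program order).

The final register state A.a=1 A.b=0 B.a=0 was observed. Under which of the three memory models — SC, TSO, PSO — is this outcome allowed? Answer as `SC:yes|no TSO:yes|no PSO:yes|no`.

SC:no TSO:no PSO:yes

outcome vector order: (A.a,A.b,B.a)
SC: 4 outcomes — {0/0/0 0/0/2 0/1/0 1/1/0}
TSO: 4 outcomes — {0/0/0 0/0/2 0/1/0 1/1/0}
PSO: 5 outcomes — {0/0/0 0/0/2 0/1/0 1/0/0 1/1/0}
target 1/0/0 ∈ {PSO}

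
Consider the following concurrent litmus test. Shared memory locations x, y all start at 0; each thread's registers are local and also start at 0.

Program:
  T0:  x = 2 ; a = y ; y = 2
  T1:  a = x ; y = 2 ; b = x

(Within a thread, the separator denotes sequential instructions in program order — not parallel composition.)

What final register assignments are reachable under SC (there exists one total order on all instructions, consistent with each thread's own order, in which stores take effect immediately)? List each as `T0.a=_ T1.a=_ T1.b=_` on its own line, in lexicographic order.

outcome vector order: (T0.a,T1.a,T1.b)
|SC outcomes| = 5

T0.a=0 T1.a=0 T1.b=2
T0.a=0 T1.a=2 T1.b=2
T0.a=2 T1.a=0 T1.b=0
T0.a=2 T1.a=0 T1.b=2
T0.a=2 T1.a=2 T1.b=2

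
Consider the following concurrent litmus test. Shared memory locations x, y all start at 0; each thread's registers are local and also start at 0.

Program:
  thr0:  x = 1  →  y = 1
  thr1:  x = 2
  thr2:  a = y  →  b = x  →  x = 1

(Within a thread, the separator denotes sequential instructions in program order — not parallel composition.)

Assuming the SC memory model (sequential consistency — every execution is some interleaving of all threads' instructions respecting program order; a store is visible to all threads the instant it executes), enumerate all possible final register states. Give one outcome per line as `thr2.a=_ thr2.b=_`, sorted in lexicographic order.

thr2.a=0 thr2.b=0
thr2.a=0 thr2.b=1
thr2.a=0 thr2.b=2
thr2.a=1 thr2.b=1
thr2.a=1 thr2.b=2

outcome vector order: (thr2.a,thr2.b)
|SC outcomes| = 5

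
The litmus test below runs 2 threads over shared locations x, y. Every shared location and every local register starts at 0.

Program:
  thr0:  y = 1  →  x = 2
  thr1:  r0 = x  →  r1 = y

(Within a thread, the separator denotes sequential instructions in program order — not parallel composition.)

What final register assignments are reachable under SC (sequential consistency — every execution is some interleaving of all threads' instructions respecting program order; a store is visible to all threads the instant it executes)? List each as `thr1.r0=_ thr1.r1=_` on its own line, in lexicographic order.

outcome vector order: (thr1.r0,thr1.r1)
|SC outcomes| = 3

thr1.r0=0 thr1.r1=0
thr1.r0=0 thr1.r1=1
thr1.r0=2 thr1.r1=1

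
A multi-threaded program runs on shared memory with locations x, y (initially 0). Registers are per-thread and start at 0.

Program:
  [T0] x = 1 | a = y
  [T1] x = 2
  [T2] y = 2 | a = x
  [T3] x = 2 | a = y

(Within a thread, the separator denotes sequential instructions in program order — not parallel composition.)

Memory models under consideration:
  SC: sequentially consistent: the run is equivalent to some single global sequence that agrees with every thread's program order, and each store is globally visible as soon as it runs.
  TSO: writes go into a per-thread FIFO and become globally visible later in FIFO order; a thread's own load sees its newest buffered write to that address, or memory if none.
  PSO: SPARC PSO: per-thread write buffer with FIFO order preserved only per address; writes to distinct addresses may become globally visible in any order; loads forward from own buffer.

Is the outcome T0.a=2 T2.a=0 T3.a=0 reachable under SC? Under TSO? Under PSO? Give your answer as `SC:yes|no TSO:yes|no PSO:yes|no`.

SC:no TSO:yes PSO:yes

outcome vector order: (T0.a,T2.a,T3.a)
SC (9): <0 1 0>, <0 1 2>, <0 2 0>, <0 2 2>, <2 0 2>, <2 1 0>, <2 1 2>, <2 2 0>, <2 2 2>
TSO (12): <0 0 0>, <0 0 2>, <0 1 0>, <0 1 2>, <0 2 0>, <0 2 2>, <2 0 0>, <2 0 2>, <2 1 0>, <2 1 2>, <2 2 0>, <2 2 2>
PSO (12): <0 0 0>, <0 0 2>, <0 1 0>, <0 1 2>, <0 2 0>, <0 2 2>, <2 0 0>, <2 0 2>, <2 1 0>, <2 1 2>, <2 2 0>, <2 2 2>
target <2 0 0> ∈ {TSO,PSO}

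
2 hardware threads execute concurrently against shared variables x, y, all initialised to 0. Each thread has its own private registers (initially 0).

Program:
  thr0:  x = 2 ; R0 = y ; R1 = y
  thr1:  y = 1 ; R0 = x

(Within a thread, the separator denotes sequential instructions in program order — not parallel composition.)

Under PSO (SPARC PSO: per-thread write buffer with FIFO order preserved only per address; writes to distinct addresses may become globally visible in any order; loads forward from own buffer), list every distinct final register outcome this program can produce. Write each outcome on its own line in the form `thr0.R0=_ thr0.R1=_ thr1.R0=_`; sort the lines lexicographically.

thr0.R0=0 thr0.R1=0 thr1.R0=0
thr0.R0=0 thr0.R1=0 thr1.R0=2
thr0.R0=0 thr0.R1=1 thr1.R0=0
thr0.R0=0 thr0.R1=1 thr1.R0=2
thr0.R0=1 thr0.R1=1 thr1.R0=0
thr0.R0=1 thr0.R1=1 thr1.R0=2

outcome vector order: (thr0.R0,thr0.R1,thr1.R0)
|PSO outcomes| = 6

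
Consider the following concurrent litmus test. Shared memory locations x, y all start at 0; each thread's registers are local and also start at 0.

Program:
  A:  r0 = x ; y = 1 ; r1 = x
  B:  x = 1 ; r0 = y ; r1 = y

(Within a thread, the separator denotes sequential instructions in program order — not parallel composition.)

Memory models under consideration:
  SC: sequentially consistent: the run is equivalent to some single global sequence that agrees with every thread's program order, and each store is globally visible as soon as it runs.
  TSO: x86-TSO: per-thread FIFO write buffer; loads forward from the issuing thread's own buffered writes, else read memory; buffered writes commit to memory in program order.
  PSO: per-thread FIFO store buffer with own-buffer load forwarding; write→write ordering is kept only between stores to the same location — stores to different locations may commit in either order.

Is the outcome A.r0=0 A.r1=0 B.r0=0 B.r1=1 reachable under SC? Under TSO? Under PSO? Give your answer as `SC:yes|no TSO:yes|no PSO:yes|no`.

outcome vector order: (A.r0,A.r1,B.r0,B.r1)
under SC → (0,0,1,1), (0,1,0,0), (0,1,0,1), (0,1,1,1), (1,1,0,0), (1,1,0,1), (1,1,1,1)
under TSO → (0,0,0,0), (0,0,0,1), (0,0,1,1), (0,1,0,0), (0,1,0,1), (0,1,1,1), (1,1,0,0), (1,1,0,1), (1,1,1,1)
under PSO → (0,0,0,0), (0,0,0,1), (0,0,1,1), (0,1,0,0), (0,1,0,1), (0,1,1,1), (1,1,0,0), (1,1,0,1), (1,1,1,1)
target (0,0,0,1) ∈ {TSO,PSO}

SC:no TSO:yes PSO:yes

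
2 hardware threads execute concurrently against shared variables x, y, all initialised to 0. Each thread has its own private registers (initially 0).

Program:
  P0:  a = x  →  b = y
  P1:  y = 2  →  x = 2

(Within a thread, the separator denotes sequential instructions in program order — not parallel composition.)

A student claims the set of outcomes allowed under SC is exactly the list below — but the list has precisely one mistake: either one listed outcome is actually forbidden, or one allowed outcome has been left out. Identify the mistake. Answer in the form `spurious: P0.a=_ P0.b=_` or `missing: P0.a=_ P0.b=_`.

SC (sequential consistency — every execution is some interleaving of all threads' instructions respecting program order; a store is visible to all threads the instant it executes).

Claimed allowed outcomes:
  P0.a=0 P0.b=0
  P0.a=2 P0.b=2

outcome vector order: (P0.a,P0.b)
[SC] allowed = {(0,0) (0,2) (2,2)}
SC∖claimed = {(0,2)}

missing: P0.a=0 P0.b=2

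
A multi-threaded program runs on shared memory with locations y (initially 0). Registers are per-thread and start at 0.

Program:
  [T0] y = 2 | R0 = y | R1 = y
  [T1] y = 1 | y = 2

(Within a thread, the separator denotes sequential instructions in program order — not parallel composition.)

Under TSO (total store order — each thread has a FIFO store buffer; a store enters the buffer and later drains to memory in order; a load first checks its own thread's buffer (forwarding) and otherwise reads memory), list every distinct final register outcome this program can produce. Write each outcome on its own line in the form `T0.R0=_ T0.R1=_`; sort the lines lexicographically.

outcome vector order: (T0.R0,T0.R1)
|TSO outcomes| = 4

T0.R0=1 T0.R1=1
T0.R0=1 T0.R1=2
T0.R0=2 T0.R1=1
T0.R0=2 T0.R1=2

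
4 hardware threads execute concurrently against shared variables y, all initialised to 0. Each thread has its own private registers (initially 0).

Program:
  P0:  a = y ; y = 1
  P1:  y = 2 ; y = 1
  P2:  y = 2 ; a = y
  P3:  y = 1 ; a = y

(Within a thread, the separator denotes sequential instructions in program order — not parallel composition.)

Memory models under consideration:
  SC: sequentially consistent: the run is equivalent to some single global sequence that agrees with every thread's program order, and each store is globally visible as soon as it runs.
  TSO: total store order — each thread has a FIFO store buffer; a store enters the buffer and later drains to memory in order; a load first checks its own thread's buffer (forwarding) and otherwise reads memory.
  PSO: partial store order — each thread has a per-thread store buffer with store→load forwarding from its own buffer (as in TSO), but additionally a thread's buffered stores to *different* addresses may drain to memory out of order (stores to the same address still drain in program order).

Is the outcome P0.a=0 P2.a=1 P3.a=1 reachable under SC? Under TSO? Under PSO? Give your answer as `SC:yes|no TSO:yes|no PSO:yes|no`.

SC:yes TSO:yes PSO:yes

outcome vector order: (P0.a,P2.a,P3.a)
SC: 12 outcomes — {(0,1,1), (0,1,2), (0,2,1), (0,2,2), (1,1,1), (1,1,2), (1,2,1), (1,2,2), (2,1,1), (2,1,2), (2,2,1), (2,2,2)}
TSO: 12 outcomes — {(0,1,1), (0,1,2), (0,2,1), (0,2,2), (1,1,1), (1,1,2), (1,2,1), (1,2,2), (2,1,1), (2,1,2), (2,2,1), (2,2,2)}
PSO: 12 outcomes — {(0,1,1), (0,1,2), (0,2,1), (0,2,2), (1,1,1), (1,1,2), (1,2,1), (1,2,2), (2,1,1), (2,1,2), (2,2,1), (2,2,2)}
target (0,1,1) ∈ {SC,TSO,PSO}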